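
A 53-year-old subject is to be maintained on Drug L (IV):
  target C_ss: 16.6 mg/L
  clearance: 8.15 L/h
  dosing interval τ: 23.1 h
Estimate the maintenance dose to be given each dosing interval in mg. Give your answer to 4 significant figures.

3125 mg

At steady state, Dose/τ = Css × CL.
Dose = Css × CL × τ = 16.6 × 8.150 × 23.1 = 3125 mg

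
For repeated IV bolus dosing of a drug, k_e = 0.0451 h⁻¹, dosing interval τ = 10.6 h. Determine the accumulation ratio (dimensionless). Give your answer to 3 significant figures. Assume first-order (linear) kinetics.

e^(−kτ) = e^(−0.04510 × 10.6) = 0.6200
Accumulation ratio R = 1 / (1 − e^(−kτ)) = 1 / (1 − 0.6200) = 2.632

2.63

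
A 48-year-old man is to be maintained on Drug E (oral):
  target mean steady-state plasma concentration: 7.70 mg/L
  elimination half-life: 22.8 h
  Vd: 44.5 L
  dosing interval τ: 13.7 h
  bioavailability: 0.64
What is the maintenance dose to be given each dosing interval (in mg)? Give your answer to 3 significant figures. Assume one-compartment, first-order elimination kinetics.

223 mg

k = ln2 / t½ = 0.693147 / 22.8 = 0.03040 h⁻¹
CL = k × Vd = 0.03040 × 44.5 = 1.353 L/h
At steady state, F × (Dose/τ) = Css × CL.
Dose = Css × CL × τ / F = 7.70 × 1.353 × 13.7 / 0.64 = 223.0 mg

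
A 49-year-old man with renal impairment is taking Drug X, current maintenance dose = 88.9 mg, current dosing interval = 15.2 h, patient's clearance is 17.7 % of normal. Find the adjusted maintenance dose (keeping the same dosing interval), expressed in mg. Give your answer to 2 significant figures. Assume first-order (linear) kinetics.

16 mg

To keep the same average steady-state level, dosing rate must scale with clearance.
CL ratio = 17.7 / 100 = 0.1770
New dose (same interval) = 88.9 × 0.1770 = 15.74 mg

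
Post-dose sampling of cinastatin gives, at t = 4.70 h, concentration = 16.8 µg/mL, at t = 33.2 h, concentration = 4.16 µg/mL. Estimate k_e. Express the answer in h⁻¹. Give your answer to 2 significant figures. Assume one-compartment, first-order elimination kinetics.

k = ln(C₁/C₂) / (t₂ − t₁) = ln(16.8/4.16) / (33.2 − 4.70)
  = 1.396 / 28.50 = 0.04898 h⁻¹

0.049 h⁻¹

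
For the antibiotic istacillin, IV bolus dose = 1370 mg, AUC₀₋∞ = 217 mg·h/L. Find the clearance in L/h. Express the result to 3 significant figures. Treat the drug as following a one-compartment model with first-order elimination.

6.31 L/h

CL = Dose / AUC = 1370 / 217 = 6.313 L/h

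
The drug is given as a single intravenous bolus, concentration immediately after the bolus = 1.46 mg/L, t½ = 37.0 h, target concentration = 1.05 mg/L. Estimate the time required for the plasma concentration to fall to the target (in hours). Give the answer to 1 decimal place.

k = ln2 / t½ = 0.693147 / 37.0 = 0.01873 h⁻¹
t = ln(C₀ / C) / k = ln(1.460 / 1.05) / 0.01873
  = ln(1.390) / 0.01873 = 0.3293 / 0.01873 = 17.58 h

17.6 h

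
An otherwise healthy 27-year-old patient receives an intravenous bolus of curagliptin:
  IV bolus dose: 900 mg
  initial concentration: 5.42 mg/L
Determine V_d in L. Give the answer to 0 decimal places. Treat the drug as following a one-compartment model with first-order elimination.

Vd = Dose / C₀ = 900.0 / 5.42 = 166.1 L

166 L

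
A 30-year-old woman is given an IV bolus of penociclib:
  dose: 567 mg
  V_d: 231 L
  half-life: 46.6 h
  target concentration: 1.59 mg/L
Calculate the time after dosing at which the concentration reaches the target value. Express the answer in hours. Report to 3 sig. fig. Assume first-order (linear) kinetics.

29.2 h

C₀ = Dose / Vd = 567.0 / 231 = 2.455 mg/L
k = ln2 / t½ = 0.693147 / 46.6 = 0.01487 h⁻¹
t = ln(C₀ / C) / k = ln(2.455 / 1.59) / 0.01487
  = ln(1.544) / 0.01487 = 0.4344 / 0.01487 = 29.21 h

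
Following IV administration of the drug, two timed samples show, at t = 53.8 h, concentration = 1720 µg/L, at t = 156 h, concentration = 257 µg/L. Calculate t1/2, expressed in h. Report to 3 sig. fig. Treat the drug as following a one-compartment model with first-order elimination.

k = ln(C₁/C₂) / (t₂ − t₁) = ln(1720/257) / (156 − 53.8)
  = 1.901 / 102.2 = 0.01860 h⁻¹
t½ = ln2 / k = 0.693147 / 0.01860 = 37.27 h

37.3 h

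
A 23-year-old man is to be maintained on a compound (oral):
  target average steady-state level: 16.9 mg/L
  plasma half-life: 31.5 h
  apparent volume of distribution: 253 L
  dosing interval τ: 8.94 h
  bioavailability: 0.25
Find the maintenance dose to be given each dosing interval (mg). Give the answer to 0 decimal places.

3364 mg

k = ln2 / t½ = 0.693147 / 31.5 = 0.02200 h⁻¹
CL = k × Vd = 0.02200 × 253 = 5.566 L/h
At steady state, F × (Dose/τ) = Css × CL.
Dose = Css × CL × τ / F = 16.9 × 5.566 × 8.94 / 0.25 = 3364 mg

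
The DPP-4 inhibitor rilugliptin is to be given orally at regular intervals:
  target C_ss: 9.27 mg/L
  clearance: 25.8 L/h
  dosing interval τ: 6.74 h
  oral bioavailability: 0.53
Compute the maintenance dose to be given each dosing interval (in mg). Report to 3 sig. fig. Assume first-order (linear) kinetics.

At steady state, F × (Dose/τ) = Css × CL.
Dose = Css × CL × τ / F = 9.27 × 25.80 × 6.74 / 0.53 = 3041 mg

3040 mg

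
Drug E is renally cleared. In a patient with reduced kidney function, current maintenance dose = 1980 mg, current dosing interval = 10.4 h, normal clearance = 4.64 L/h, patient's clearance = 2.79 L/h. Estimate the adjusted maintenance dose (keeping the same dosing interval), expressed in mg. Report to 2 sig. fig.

1200 mg

To keep the same average steady-state level, dosing rate must scale with clearance.
CL ratio = 2.79 / 4.64 = 0.6013
New dose (same interval) = 1980 × 0.6013 = 1191 mg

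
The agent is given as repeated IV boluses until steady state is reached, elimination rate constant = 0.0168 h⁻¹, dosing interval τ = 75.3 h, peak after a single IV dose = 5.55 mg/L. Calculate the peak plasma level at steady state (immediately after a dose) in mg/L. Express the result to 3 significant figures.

7.73 mg/L

e^(−kτ) = e^(−0.01680 × 75.3) = 0.2822
Accumulation ratio R = 1 / (1 − e^(−kτ)) = 1 / (1 − 0.2822) = 1.393
Steady-state peak = C₀ × R = 5.55 × 1.393 = 7.731 mg/L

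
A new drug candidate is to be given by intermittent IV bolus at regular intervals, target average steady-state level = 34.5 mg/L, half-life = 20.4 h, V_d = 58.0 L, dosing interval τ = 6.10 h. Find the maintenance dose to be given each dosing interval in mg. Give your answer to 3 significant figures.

k = ln2 / t½ = 0.693147 / 20.4 = 0.03398 h⁻¹
CL = k × Vd = 0.03398 × 58.0 = 1.971 L/h
At steady state, Dose/τ = Css × CL.
Dose = Css × CL × τ = 34.5 × 1.971 × 6.10 = 414.8 mg

415 mg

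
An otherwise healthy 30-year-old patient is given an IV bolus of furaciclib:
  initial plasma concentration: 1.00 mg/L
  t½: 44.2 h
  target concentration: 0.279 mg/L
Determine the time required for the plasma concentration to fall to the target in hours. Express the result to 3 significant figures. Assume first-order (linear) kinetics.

k = ln2 / t½ = 0.693147 / 44.2 = 0.01568 h⁻¹
t = ln(C₀ / C) / k = ln(1.000 / 0.279) / 0.01568
  = ln(3.584) / 0.01568 = 1.276 / 0.01568 = 81.38 h

81.4 h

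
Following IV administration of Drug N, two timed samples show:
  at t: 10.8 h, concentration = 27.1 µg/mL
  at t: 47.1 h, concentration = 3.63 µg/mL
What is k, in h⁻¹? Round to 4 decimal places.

0.0554 h⁻¹

k = ln(C₁/C₂) / (t₂ − t₁) = ln(27.1/3.63) / (47.1 − 10.8)
  = 2.010 / 36.30 = 0.05537 h⁻¹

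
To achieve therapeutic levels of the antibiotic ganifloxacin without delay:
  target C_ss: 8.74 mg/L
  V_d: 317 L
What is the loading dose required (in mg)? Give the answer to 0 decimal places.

2771 mg

LD = Css × Vd = 8.74 × 317 = 2771 mg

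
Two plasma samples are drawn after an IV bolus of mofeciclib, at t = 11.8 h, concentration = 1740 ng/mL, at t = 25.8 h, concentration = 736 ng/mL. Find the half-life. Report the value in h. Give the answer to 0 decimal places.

11 h

k = ln(C₁/C₂) / (t₂ − t₁) = ln(1740/736) / (25.8 − 11.8)
  = 0.8604 / 14.00 = 0.06146 h⁻¹
t½ = ln2 / k = 0.693147 / 0.06146 = 11.28 h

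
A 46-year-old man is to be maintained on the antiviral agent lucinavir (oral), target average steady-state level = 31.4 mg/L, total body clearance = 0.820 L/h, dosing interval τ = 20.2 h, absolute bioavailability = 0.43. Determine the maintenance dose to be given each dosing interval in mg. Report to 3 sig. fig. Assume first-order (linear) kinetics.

1210 mg

At steady state, F × (Dose/τ) = Css × CL.
Dose = Css × CL × τ / F = 31.4 × 0.8200 × 20.2 / 0.43 = 1210 mg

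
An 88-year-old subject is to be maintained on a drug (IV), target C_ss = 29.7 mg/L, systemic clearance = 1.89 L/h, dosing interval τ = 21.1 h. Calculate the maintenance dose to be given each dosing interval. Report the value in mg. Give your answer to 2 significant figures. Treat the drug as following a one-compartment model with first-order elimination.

1200 mg

At steady state, Dose/τ = Css × CL.
Dose = Css × CL × τ = 29.7 × 1.890 × 21.1 = 1184 mg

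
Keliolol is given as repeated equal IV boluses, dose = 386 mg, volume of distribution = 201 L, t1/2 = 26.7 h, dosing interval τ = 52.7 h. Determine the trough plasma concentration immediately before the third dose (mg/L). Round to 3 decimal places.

0.613 mg/L

C₀ per dose = Dose / Vd = 386 / 201 = 1.920 mg/L
k = ln2 / t½ = 0.693147 / 26.7 = 0.02596 h⁻¹
Fraction remaining after one interval: r = e^(−kτ) = e^(−0.02596 × 52.7) = 0.2546
Before dose 3, 2 doses have been given (aged 1τ, 2τ).
C_trough = C₀ × (r + r²) = 1.920 × (0.2546 + 0.06482) = 0.6133 mg/L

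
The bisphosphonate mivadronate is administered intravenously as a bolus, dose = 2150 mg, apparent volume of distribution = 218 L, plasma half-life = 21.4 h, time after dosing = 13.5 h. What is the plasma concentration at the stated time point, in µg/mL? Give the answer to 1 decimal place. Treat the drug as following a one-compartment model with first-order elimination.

C₀ = Dose / Vd = 2150 / 218 = 9.862 mg/L
k = ln2 / t½ = 0.693147 / 21.4 = 0.03239 h⁻¹
C = C₀ · e^(−k·t) = 9.862 × e^(−0.03239 × 13.5)
  = 9.862 × 0.6458 = 6.369 mg/L
(6.369 mg/L = 6.369 µg/mL)

6.4 µg/mL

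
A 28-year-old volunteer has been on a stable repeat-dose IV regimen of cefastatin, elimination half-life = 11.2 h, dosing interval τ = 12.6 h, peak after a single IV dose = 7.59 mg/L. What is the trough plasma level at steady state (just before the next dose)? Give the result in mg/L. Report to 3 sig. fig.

k = ln2 / t½ = 0.693147 / 11.2 = 0.06189 h⁻¹
e^(−kτ) = e^(−0.06189 × 12.6) = 0.4585
Accumulation ratio R = 1 / (1 − e^(−kτ)) = 1 / (1 − 0.4585) = 1.847
Steady-state trough = C₀ × R × e^(−kτ) = 7.59 × 1.847 × 0.4585 = 6.428 mg/L

6.43 mg/L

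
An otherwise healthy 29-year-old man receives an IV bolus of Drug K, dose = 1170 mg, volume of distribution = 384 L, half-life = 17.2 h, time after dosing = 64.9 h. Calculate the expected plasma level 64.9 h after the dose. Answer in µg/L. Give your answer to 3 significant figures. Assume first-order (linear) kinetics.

C₀ = Dose / Vd = 1170 / 384 = 3.047 mg/L
k = ln2 / t½ = 0.693147 / 17.2 = 0.04030 h⁻¹
C = C₀ · e^(−k·t) = 3.047 × e^(−0.04030 × 64.9)
  = 3.047 × 0.07313 = 0.2228 mg/L
Convert: 0.2228 mg/L × 1000 = 222.8 µg/L

223 µg/L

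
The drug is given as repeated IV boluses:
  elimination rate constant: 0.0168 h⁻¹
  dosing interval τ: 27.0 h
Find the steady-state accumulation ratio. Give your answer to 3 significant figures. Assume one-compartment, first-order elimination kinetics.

2.74

e^(−kτ) = e^(−0.01680 × 27.0) = 0.6353
Accumulation ratio R = 1 / (1 − e^(−kτ)) = 1 / (1 − 0.6353) = 2.742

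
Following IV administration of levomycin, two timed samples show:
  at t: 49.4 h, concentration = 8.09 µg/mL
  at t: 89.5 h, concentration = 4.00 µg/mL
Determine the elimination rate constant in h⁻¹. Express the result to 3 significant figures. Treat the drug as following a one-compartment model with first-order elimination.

k = ln(C₁/C₂) / (t₂ − t₁) = ln(8.09/4.00) / (89.5 − 49.4)
  = 0.7043 / 40.10 = 0.01756 h⁻¹

0.0176 h⁻¹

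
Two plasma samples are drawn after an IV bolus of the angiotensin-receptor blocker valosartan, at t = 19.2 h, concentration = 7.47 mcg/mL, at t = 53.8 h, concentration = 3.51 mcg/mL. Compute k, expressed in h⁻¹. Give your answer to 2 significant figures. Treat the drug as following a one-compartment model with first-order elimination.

0.022 h⁻¹

k = ln(C₁/C₂) / (t₂ − t₁) = ln(7.47/3.51) / (53.8 − 19.2)
  = 0.7553 / 34.60 = 0.02183 h⁻¹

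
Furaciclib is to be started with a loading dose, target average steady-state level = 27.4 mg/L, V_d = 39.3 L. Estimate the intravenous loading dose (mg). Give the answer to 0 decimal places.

LD = Css × Vd = 27.4 × 39.3 = 1077 mg

1077 mg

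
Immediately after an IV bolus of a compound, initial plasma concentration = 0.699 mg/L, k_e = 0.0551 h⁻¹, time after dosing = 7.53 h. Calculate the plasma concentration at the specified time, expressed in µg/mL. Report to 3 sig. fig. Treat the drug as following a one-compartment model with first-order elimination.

C = C₀ · e^(−k·t) = 0.6990 × e^(−0.05510 × 7.53)
  = 0.6990 × 0.6604 = 0.4616 mg/L
(0.4616 mg/L = 0.4616 µg/mL)

0.462 µg/mL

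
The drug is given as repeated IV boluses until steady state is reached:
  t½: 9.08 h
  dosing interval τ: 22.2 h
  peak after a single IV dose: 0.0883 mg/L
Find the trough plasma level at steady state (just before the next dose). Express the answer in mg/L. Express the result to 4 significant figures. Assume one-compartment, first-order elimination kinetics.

0.01986 mg/L

k = ln2 / t½ = 0.693147 / 9.08 = 0.07634 h⁻¹
e^(−kτ) = e^(−0.07634 × 22.2) = 0.1836
Accumulation ratio R = 1 / (1 − e^(−kτ)) = 1 / (1 − 0.1836) = 1.225
Steady-state trough = C₀ × R × e^(−kτ) = 0.0883 × 1.225 × 0.1836 = 0.01986 mg/L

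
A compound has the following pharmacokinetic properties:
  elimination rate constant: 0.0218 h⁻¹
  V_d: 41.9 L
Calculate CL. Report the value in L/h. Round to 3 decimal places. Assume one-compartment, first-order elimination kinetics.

CL = k × Vd = 0.0218 × 41.9 = 0.9134 L/h

0.913 L/h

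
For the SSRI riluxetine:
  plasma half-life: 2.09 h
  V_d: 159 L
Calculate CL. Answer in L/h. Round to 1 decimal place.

k = ln2 / t½ = 0.693147 / 2.09 = 0.3316 h⁻¹
CL = k × Vd = 0.3316 × 159 = 52.72 L/h

52.7 L/h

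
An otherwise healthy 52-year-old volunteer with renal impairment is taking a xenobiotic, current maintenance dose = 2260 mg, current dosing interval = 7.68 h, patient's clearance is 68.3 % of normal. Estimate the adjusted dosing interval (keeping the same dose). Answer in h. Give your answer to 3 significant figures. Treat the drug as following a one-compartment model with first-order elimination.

11.2 h

To keep the same average steady-state level, dosing rate must scale with clearance.
CL ratio = 68.3 / 100 = 0.6830
New interval (same dose) = 7.68 / 0.6830 = 11.24 h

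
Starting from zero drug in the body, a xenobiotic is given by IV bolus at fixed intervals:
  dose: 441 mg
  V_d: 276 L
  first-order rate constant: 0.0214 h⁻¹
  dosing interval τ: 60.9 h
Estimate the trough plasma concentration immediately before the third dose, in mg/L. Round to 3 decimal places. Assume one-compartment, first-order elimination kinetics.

0.552 mg/L

C₀ per dose = Dose / Vd = 441 / 276 = 1.598 mg/L
Fraction remaining after one interval: r = e^(−kτ) = e^(−0.02140 × 60.9) = 0.2716
Before dose 3, 2 doses have been given (aged 1τ, 2τ).
C_trough = C₀ × (r + r²) = 1.598 × (0.2716 + 0.07377) = 0.5519 mg/L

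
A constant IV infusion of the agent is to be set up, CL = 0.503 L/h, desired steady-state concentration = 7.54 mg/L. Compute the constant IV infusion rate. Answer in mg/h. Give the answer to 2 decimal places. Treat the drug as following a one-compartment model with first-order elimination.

3.79 mg/h

At steady state, infusion rate R₀ = Css × CL = 7.54 × 0.5030 = 3.793 mg/h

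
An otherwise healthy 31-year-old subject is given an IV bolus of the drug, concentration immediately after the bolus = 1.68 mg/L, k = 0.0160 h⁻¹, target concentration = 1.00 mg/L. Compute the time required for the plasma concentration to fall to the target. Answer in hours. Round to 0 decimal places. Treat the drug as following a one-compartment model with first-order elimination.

t = ln(C₀ / C) / k = ln(1.680 / 1.00) / 0.01600
  = ln(1.680) / 0.01600 = 0.5188 / 0.01600 = 32.43 h

32 h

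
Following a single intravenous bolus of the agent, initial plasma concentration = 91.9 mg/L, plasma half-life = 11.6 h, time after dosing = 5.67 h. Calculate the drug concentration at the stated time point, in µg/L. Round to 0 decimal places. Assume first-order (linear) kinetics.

k = ln2 / t½ = 0.693147 / 11.6 = 0.05975 h⁻¹
C = C₀ · e^(−k·t) = 91.90 × e^(−0.05975 × 5.67)
  = 91.90 × 0.7126 = 65.49 mg/L
Convert: 65.49 mg/L × 1000 = 65490 µg/L

65490 µg/L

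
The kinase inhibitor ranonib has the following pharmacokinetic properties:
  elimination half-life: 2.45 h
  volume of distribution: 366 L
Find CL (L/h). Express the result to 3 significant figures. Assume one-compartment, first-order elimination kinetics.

k = ln2 / t½ = 0.693147 / 2.45 = 0.2829 h⁻¹
CL = k × Vd = 0.2829 × 366 = 103.5 L/h

104 L/h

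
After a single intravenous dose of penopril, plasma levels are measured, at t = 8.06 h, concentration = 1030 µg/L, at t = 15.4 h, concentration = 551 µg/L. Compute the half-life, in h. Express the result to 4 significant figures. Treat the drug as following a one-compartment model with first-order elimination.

k = ln(C₁/C₂) / (t₂ − t₁) = ln(1030/551) / (15.4 − 8.06)
  = 0.6256 / 7.340 = 0.08523 h⁻¹
t½ = ln2 / k = 0.693147 / 0.08523 = 8.133 h

8.133 h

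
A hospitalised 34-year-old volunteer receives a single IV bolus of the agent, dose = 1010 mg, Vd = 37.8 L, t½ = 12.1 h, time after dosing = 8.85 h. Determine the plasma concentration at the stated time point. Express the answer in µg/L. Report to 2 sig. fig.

C₀ = Dose / Vd = 1010 / 37.8 = 26.72 mg/L
k = ln2 / t½ = 0.693147 / 12.1 = 0.05728 h⁻¹
C = C₀ · e^(−k·t) = 26.72 × e^(−0.05728 × 8.85)
  = 26.72 × 0.6023 = 16.09 mg/L
Convert: 16.09 mg/L × 1000 = 16090 µg/L

16000 µg/L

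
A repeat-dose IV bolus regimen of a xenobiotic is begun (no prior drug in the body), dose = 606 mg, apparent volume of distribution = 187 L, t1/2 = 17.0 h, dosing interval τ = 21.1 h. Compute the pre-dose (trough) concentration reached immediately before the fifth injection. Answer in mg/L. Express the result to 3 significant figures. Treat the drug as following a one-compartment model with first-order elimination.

C₀ per dose = Dose / Vd = 606 / 187 = 3.241 mg/L
k = ln2 / t½ = 0.693147 / 17.0 = 0.04077 h⁻¹
Fraction remaining after one interval: r = e^(−kτ) = e^(−0.04077 × 21.1) = 0.4231
Before dose 5, 4 doses have been given (aged 1τ, 2τ, 3τ, 4τ).
C_trough = C₀ × (r + r² + … + r^4) = C₀ × r(1−r^4)/(1−r)
        = 3.241 × 0.4231 × (1 − 0.03205) / (1 − 0.4231) = 2.301 mg/L

2.30 mg/L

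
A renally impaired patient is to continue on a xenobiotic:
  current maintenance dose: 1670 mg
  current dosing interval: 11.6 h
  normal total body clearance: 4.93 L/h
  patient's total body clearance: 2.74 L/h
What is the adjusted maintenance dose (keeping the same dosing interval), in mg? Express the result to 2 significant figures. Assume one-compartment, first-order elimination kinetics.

930 mg

To keep the same average steady-state level, dosing rate must scale with clearance.
CL ratio = 2.74 / 4.93 = 0.5558
New dose (same interval) = 1670 × 0.5558 = 928.2 mg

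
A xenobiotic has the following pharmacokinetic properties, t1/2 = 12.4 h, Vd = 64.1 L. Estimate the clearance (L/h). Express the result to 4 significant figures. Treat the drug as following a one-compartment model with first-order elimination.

3.583 L/h

k = ln2 / t½ = 0.693147 / 12.4 = 0.05590 h⁻¹
CL = k × Vd = 0.05590 × 64.1 = 3.583 L/h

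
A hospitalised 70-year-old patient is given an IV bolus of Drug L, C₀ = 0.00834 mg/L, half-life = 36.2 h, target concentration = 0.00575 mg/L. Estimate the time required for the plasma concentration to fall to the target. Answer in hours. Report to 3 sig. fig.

k = ln2 / t½ = 0.693147 / 36.2 = 0.01915 h⁻¹
t = ln(C₀ / C) / k = ln(0.008340 / 0.00575) / 0.01915
  = ln(1.450) / 0.01915 = 0.3716 / 0.01915 = 19.40 h

19.4 h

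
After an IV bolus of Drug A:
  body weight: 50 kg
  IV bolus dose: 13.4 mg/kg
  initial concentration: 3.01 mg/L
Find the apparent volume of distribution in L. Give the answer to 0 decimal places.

Dose = 13.4 × 50 = 670.0 mg
Vd = Dose / C₀ = 670.0 / 3.01 = 222.6 L

223 L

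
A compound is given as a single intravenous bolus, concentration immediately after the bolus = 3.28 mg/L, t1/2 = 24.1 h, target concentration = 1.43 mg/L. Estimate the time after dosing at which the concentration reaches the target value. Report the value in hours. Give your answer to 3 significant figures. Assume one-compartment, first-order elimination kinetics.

28.9 h

k = ln2 / t½ = 0.693147 / 24.1 = 0.02876 h⁻¹
t = ln(C₀ / C) / k = ln(3.280 / 1.43) / 0.02876
  = ln(2.294) / 0.02876 = 0.8303 / 0.02876 = 28.87 h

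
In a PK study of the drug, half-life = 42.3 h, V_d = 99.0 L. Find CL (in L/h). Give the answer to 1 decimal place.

k = ln2 / t½ = 0.693147 / 42.3 = 0.01639 h⁻¹
CL = k × Vd = 0.01639 × 99.0 = 1.623 L/h

1.6 L/h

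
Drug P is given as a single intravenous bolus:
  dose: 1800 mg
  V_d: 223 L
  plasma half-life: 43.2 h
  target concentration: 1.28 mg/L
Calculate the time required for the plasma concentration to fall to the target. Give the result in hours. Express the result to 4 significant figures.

114.8 h

C₀ = Dose / Vd = 1800 / 223 = 8.072 mg/L
k = ln2 / t½ = 0.693147 / 43.2 = 0.01605 h⁻¹
t = ln(C₀ / C) / k = ln(8.072 / 1.28) / 0.01605
  = ln(6.306) / 0.01605 = 1.842 / 0.01605 = 114.8 h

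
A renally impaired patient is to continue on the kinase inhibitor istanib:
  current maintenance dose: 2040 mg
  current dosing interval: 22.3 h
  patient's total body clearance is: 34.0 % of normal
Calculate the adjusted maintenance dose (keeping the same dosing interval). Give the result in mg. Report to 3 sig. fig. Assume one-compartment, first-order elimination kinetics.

To keep the same average steady-state level, dosing rate must scale with clearance.
CL ratio = 34.0 / 100 = 0.3400
New dose (same interval) = 2040 × 0.3400 = 693.6 mg

694 mg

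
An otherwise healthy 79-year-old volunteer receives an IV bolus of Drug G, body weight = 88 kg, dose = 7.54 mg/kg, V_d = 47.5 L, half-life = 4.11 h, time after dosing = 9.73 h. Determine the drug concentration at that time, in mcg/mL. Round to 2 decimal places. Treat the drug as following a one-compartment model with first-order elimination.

2.71 mcg/mL

Total dose = 7.54 × 88 = 663.5 mg
C₀ = Dose / Vd = 663.5 / 47.5 = 13.97 mg/L
k = ln2 / t½ = 0.693147 / 4.11 = 0.1686 h⁻¹
C = C₀ · e^(−k·t) = 13.97 × e^(−0.1686 × 9.73)
  = 13.97 × 0.1939 = 2.709 mg/L
(2.709 mg/L = 2.709 mcg/mL)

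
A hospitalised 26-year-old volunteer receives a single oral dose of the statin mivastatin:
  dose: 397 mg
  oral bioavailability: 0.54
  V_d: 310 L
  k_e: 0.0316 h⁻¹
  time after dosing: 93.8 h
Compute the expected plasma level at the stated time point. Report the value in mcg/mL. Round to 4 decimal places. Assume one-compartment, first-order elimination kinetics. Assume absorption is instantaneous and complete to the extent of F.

0.0357 mcg/mL

Amount reaching circulation = F × Dose = 0.54 × 397.0 = 214.4 mg
C₀ = F·Dose / Vd = 214.4 / 310 = 0.6916 mg/L
C = C₀ · e^(−k·t) = 0.6916 × e^(−0.03160 × 93.8)
  = 0.6916 × 0.05161 = 0.03569 mg/L
(0.03569 mg/L = 0.03569 mcg/mL)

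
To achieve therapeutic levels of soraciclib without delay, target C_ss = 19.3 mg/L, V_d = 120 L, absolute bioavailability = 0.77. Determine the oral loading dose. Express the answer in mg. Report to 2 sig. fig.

3000 mg

LD = Css × Vd / F = 19.3 × 120 / 0.77 = 3008 mg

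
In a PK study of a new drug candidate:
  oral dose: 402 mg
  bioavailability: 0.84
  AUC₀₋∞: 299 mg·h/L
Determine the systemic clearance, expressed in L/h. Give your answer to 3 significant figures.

1.13 L/h

CL = F·Dose / AUC = 0.84 × 402 / 299 = 1.129 L/h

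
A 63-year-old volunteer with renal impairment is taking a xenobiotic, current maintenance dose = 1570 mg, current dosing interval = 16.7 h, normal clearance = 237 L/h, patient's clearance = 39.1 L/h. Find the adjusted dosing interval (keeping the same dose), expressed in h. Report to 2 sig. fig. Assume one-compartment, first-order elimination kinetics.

100 h

To keep the same average steady-state level, dosing rate must scale with clearance.
CL ratio = 39.1 / 237 = 0.1650
New interval (same dose) = 16.7 / 0.1650 = 101.2 h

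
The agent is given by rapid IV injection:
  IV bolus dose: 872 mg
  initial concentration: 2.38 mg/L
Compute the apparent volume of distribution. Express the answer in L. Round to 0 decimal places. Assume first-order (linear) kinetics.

Vd = Dose / C₀ = 872.0 / 2.38 = 366.4 L

366 L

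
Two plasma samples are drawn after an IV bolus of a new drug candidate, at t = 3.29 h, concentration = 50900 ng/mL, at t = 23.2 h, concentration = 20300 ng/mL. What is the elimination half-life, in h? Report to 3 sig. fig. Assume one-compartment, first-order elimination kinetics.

15.0 h

k = ln(C₁/C₂) / (t₂ − t₁) = ln(50900/20300) / (23.2 − 3.29)
  = 0.9192 / 19.91 = 0.04617 h⁻¹
t½ = ln2 / k = 0.693147 / 0.04617 = 15.01 h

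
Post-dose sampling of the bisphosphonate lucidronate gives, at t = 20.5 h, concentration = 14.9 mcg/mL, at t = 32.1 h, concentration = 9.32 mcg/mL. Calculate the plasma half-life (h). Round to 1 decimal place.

k = ln(C₁/C₂) / (t₂ − t₁) = ln(14.9/9.32) / (32.1 − 20.5)
  = 0.4692 / 11.60 = 0.04045 h⁻¹
t½ = ln2 / k = 0.693147 / 0.04045 = 17.14 h

17.1 h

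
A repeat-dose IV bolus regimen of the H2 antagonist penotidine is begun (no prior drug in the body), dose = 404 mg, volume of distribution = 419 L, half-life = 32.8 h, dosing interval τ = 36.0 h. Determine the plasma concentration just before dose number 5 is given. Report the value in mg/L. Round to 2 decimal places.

C₀ per dose = Dose / Vd = 404 / 419 = 0.9642 mg/L
k = ln2 / t½ = 0.693147 / 32.8 = 0.02113 h⁻¹
Fraction remaining after one interval: r = e^(−kτ) = e^(−0.02113 × 36.0) = 0.4673
Before dose 5, 4 doses have been given (aged 1τ, 2τ, 3τ, 4τ).
C_trough = C₀ × (r + r² + … + r^4) = C₀ × r(1−r^4)/(1−r)
        = 0.9642 × 0.4673 × (1 − 0.04769) / (1 − 0.4673) = 0.8055 mg/L

0.81 mg/L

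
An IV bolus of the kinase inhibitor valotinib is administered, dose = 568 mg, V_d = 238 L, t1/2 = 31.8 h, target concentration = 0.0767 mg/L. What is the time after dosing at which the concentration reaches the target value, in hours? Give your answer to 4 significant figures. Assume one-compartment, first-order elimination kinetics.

C₀ = Dose / Vd = 568.0 / 238 = 2.387 mg/L
k = ln2 / t½ = 0.693147 / 31.8 = 0.02180 h⁻¹
t = ln(C₀ / C) / k = ln(2.387 / 0.0767) / 0.02180
  = ln(31.12) / 0.02180 = 3.438 / 0.02180 = 157.7 h

157.7 h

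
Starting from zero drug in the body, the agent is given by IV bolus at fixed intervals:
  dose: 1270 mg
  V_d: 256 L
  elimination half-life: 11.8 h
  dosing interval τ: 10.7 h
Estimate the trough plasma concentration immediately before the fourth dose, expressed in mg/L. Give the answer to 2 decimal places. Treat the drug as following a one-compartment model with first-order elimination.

4.81 mg/L

C₀ per dose = Dose / Vd = 1270 / 256 = 4.961 mg/L
k = ln2 / t½ = 0.693147 / 11.8 = 0.05874 h⁻¹
Fraction remaining after one interval: r = e^(−kτ) = e^(−0.05874 × 10.7) = 0.5334
Before dose 4, 3 doses have been given (aged 1τ, 2τ, 3τ).
C_trough = C₀ × (r + r² + … + r^3) = C₀ × r(1−r^3)/(1−r)
        = 4.961 × 0.5334 × (1 − 0.1518) / (1 − 0.5334) = 4.810 mg/L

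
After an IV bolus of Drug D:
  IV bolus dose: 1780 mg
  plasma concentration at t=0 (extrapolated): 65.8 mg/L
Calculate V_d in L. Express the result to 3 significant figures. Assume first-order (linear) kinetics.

Vd = Dose / C₀ = 1780 / 65.8 = 27.05 L

27.1 L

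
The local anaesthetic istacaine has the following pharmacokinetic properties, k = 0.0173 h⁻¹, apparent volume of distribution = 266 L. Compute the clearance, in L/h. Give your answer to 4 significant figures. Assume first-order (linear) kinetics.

4.602 L/h

CL = k × Vd = 0.0173 × 266 = 4.602 L/h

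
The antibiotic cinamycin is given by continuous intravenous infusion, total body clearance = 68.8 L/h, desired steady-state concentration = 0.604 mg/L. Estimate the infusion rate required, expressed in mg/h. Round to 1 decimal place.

41.6 mg/h

At steady state, infusion rate R₀ = Css × CL = 0.604 × 68.80 = 41.56 mg/h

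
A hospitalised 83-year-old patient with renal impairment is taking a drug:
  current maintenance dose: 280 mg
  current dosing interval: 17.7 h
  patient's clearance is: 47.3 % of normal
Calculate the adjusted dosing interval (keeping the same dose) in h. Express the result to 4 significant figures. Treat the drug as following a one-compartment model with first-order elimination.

To keep the same average steady-state level, dosing rate must scale with clearance.
CL ratio = 47.3 / 100 = 0.4730
New interval (same dose) = 17.7 / 0.4730 = 37.42 h

37.42 h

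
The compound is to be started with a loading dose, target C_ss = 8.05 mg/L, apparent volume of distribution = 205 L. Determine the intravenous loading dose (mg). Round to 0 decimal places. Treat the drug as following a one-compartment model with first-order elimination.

1650 mg

LD = Css × Vd = 8.05 × 205 = 1650 mg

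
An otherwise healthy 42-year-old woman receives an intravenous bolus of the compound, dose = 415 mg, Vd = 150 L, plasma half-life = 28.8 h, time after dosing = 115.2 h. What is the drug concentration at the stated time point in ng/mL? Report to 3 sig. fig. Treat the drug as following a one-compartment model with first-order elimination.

173 ng/mL

C₀ = Dose / Vd = 415.0 / 150 = 2.767 mg/L
k = ln2 / t½ = 0.693147 / 28.8 = 0.02407 h⁻¹
t / t½ = 115.2 / 28.8 = 4 half-lives
C = C₀ × (1/2)^4 = 2.767 × 0.06250 = 0.1729 mg/L
Convert: 0.1729 mg/L × 1000 = 172.9 ng/mL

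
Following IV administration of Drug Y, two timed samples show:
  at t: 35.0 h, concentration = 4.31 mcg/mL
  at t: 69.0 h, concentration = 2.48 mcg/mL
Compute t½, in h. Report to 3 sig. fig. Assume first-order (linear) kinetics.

42.6 h

k = ln(C₁/C₂) / (t₂ − t₁) = ln(4.31/2.48) / (69.0 − 35.0)
  = 0.5527 / 34.00 = 0.01626 h⁻¹
t½ = ln2 / k = 0.693147 / 0.01626 = 42.63 h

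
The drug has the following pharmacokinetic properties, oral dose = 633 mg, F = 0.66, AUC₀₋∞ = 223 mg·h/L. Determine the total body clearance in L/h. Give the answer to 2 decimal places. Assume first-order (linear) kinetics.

1.87 L/h

CL = F·Dose / AUC = 0.66 × 633 / 223 = 1.873 L/h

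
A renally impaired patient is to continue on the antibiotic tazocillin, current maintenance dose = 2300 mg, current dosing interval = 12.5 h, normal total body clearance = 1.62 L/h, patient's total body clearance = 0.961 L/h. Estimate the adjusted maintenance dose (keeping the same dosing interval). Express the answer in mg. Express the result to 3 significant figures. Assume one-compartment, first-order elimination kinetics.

1360 mg

To keep the same average steady-state level, dosing rate must scale with clearance.
CL ratio = 0.961 / 1.62 = 0.5932
New dose (same interval) = 2300 × 0.5932 = 1364 mg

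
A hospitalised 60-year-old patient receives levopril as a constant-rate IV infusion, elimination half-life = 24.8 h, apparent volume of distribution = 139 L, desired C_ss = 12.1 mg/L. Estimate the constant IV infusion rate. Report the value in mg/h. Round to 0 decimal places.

k = ln2 / t½ = 0.693147 / 24.8 = 0.02795 h⁻¹
CL = k × Vd = 0.02795 × 139 = 3.885 L/h
At steady state, infusion rate R₀ = Css × CL = 12.1 × 3.885 = 47.01 mg/h

47 mg/h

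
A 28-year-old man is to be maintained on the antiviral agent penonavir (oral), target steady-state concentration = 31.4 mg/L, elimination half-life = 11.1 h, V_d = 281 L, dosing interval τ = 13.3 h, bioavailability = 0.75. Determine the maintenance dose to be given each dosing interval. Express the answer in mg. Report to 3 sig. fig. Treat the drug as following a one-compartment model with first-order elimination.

k = ln2 / t½ = 0.693147 / 11.1 = 0.06245 h⁻¹
CL = k × Vd = 0.06245 × 281 = 17.55 L/h
At steady state, F × (Dose/τ) = Css × CL.
Dose = Css × CL × τ / F = 31.4 × 17.55 × 13.3 / 0.75 = 9772 mg

9770 mg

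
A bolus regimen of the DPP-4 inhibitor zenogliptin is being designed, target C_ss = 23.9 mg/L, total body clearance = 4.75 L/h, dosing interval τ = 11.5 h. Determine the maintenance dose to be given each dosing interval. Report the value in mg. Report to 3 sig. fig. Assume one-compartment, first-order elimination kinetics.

1310 mg

At steady state, Dose/τ = Css × CL.
Dose = Css × CL × τ = 23.9 × 4.750 × 11.5 = 1306 mg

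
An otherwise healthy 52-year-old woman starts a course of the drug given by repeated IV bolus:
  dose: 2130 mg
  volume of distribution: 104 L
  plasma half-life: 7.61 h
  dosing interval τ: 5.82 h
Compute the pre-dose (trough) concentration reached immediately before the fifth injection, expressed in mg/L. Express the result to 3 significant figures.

25.8 mg/L

C₀ per dose = Dose / Vd = 2130 / 104 = 20.48 mg/L
k = ln2 / t½ = 0.693147 / 7.61 = 0.09108 h⁻¹
Fraction remaining after one interval: r = e^(−kτ) = e^(−0.09108 × 5.82) = 0.5886
Before dose 5, 4 doses have been given (aged 1τ, 2τ, 3τ, 4τ).
C_trough = C₀ × (r + r² + … + r^4) = C₀ × r(1−r^4)/(1−r)
        = 20.48 × 0.5886 × (1 − 0.1200) / (1 − 0.5886) = 25.79 mg/L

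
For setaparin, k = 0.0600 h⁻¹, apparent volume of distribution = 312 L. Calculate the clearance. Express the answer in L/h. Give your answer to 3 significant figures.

18.7 L/h

CL = k × Vd = 0.0600 × 312 = 18.72 L/h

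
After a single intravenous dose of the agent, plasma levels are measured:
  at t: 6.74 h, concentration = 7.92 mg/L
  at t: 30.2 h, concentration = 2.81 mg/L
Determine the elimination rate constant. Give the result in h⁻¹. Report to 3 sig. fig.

0.0442 h⁻¹

k = ln(C₁/C₂) / (t₂ − t₁) = ln(7.92/2.81) / (30.2 − 6.74)
  = 1.036 / 23.46 = 0.04416 h⁻¹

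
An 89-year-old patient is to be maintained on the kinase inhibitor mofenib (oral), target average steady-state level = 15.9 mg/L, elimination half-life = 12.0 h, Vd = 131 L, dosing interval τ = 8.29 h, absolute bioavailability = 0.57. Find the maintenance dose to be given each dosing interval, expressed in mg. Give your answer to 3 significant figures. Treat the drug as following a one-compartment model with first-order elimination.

k = ln2 / t½ = 0.693147 / 12.0 = 0.05776 h⁻¹
CL = k × Vd = 0.05776 × 131 = 7.567 L/h
At steady state, F × (Dose/τ) = Css × CL.
Dose = Css × CL × τ / F = 15.9 × 7.567 × 8.29 / 0.57 = 1750 mg

1750 mg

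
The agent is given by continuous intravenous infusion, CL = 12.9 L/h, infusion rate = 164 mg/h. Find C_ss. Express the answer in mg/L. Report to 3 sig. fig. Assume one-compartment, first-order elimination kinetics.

12.7 mg/L

At steady state Css = R₀ / CL = 164 / 12.90 = 12.71 mg/L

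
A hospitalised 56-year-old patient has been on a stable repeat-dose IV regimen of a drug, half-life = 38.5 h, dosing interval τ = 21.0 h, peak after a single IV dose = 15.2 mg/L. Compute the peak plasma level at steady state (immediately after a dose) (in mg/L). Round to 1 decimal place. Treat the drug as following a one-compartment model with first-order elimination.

k = ln2 / t½ = 0.693147 / 38.5 = 0.01800 h⁻¹
e^(−kτ) = e^(−0.01800 × 21.0) = 0.6852
Accumulation ratio R = 1 / (1 − e^(−kτ)) = 1 / (1 − 0.6852) = 3.177
Steady-state peak = C₀ × R = 15.2 × 3.177 = 48.29 mg/L

48.3 mg/L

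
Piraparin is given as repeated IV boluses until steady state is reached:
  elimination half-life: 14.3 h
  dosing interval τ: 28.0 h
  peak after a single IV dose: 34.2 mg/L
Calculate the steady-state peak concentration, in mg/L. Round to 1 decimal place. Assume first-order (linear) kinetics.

k = ln2 / t½ = 0.693147 / 14.3 = 0.04847 h⁻¹
e^(−kτ) = e^(−0.04847 × 28.0) = 0.2574
Accumulation ratio R = 1 / (1 − e^(−kτ)) = 1 / (1 − 0.2574) = 1.347
Steady-state peak = C₀ × R = 34.2 × 1.347 = 46.07 mg/L

46.1 mg/L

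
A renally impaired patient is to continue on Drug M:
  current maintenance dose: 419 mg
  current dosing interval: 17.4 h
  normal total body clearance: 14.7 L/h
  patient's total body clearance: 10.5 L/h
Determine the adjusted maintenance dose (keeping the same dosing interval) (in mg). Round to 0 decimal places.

To keep the same average steady-state level, dosing rate must scale with clearance.
CL ratio = 10.5 / 14.7 = 0.7143
New dose (same interval) = 419 × 0.7143 = 299.3 mg

299 mg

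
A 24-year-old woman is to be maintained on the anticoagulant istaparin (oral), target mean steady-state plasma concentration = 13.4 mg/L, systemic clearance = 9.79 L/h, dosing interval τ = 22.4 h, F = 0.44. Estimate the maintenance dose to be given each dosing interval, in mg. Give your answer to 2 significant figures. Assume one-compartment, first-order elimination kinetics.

6700 mg

At steady state, F × (Dose/τ) = Css × CL.
Dose = Css × CL × τ / F = 13.4 × 9.790 × 22.4 / 0.44 = 6679 mg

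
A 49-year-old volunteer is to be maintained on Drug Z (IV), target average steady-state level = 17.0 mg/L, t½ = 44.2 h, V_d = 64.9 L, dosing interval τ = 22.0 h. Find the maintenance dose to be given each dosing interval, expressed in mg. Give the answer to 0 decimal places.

381 mg

k = ln2 / t½ = 0.693147 / 44.2 = 0.01568 h⁻¹
CL = k × Vd = 0.01568 × 64.9 = 1.018 L/h
At steady state, Dose/τ = Css × CL.
Dose = Css × CL × τ = 17.0 × 1.018 × 22.0 = 380.7 mg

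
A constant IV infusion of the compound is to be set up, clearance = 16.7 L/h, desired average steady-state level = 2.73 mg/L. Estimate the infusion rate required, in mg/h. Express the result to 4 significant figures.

At steady state, infusion rate R₀ = Css × CL = 2.73 × 16.70 = 45.59 mg/h

45.59 mg/h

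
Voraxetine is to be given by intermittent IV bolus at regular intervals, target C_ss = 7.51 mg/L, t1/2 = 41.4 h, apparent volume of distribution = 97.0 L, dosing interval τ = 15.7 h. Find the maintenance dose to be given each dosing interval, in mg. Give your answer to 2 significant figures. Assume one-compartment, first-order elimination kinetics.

k = ln2 / t½ = 0.693147 / 41.4 = 0.01674 h⁻¹
CL = k × Vd = 0.01674 × 97.0 = 1.624 L/h
At steady state, Dose/τ = Css × CL.
Dose = Css × CL × τ = 7.51 × 1.624 × 15.7 = 191.5 mg

190 mg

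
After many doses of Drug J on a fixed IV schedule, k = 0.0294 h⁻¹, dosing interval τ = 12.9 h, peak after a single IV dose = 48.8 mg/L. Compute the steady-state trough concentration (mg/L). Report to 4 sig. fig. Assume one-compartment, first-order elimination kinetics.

105.8 mg/L

e^(−kτ) = e^(−0.02940 × 12.9) = 0.6844
Accumulation ratio R = 1 / (1 − e^(−kτ)) = 1 / (1 − 0.6844) = 3.169
Steady-state trough = C₀ × R × e^(−kτ) = 48.8 × 3.169 × 0.6844 = 105.8 mg/L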